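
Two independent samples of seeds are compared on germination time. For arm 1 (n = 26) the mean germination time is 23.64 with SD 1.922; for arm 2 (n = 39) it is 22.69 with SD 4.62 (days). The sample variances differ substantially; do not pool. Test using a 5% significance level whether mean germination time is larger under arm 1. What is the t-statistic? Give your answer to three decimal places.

Let group 1 = arm 1, group 2 = arm 2. H0: μ_1 = μ_2; H1: μ_1 > μ_2 (Welch's two-sample t-test, right-tailed).
t = (x̄_1 − x̄_2)/√(s_1²/n_1 + s_2²/n_2) = (23.64 − 22.69)/√(1.922²/26 + 4.62²/39) = 1.144
Welch–Satterthwaite df ≈ 54.69
p-value = P(T ≥ 1.144) ≈ 0.129
Since p ≈ 0.129 > α = 0.05, fail to reject H0; the data do not provide sufficient evidence against H0.

1.144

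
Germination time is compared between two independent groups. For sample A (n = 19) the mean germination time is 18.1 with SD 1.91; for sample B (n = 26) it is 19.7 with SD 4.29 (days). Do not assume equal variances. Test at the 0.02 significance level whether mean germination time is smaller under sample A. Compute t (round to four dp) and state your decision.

t = -1.6867; fail to reject H0

Let group 1 = sample A, group 2 = sample B. H0: μ_1 = μ_2; H1: μ_1 < μ_2 (Welch's two-sample t-test, left-tailed).
t = (x̄_1 − x̄_2)/√(s_1²/n_1 + s_2²/n_2) = (18.1 − 19.7)/√(1.91²/19 + 4.29²/26) = -1.6867
Welch–Satterthwaite df ≈ 36.66
p-value = P(T ≤ -1.6867) ≈ 0.0501
Since p ≈ 0.0501 > α = 0.02, fail to reject H0; the evidence is not statistically significant.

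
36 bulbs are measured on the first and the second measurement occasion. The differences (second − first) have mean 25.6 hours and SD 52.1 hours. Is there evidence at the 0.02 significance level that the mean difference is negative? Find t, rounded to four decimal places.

H0: μ_d = 0; H1: μ_d < 0 (paired t-test on the differences, left-tailed).
t = d̄/(s_d/√n) = 25.6/(52.1/√36) = 2.9482
df = n − 1 = 35
p-value = P(T ≤ 2.9482) ≈ 0.997
Since p ≈ 0.997 > α = 0.02, fail to reject H0; the evidence is not statistically significant.

2.9482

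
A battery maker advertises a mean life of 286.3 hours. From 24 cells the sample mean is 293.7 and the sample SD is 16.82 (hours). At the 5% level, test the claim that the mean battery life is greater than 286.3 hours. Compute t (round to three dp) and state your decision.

t = 2.155; reject H0

H0: μ = 286.3; H1: μ > 286.3 (one-sample t-test, right-tailed).
t = (x̄ − μ₀)/(s/√n) = (293.7 − 286.3)/(16.82/√24) = 2.155
df = n − 1 = 23
p-value = P(T ≥ 2.155) ≈ 0.021
Since p ≈ 0.021 < α = 0.05, reject H0; the data support H1.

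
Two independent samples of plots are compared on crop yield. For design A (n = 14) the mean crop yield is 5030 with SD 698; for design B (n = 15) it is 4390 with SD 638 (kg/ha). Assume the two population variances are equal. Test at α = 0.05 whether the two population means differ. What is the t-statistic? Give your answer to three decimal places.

2.580

Let group 1 = design A, group 2 = design B. H0: μ_1 = μ_2; H1: μ_1 ≠ μ_2 (two-sample pooled-variance t-test, two-sided).
s_p² = [(14−1)·698² + (15−1)·638²]/(14+15−2) = 445640
t = (5030 − 4390)/√[445640·(1/14 + 1/15)] = 2.580
df = n₁ + n₂ − 2 = 27
Two-sided p-value ≈ 0.0156
Since p ≈ 0.0156 < α = 0.05, reject H0; the data support H1.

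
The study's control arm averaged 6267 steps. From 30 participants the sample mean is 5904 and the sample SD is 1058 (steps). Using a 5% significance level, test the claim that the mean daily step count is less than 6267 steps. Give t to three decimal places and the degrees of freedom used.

t = -1.879, df = 29

H0: μ = 6267; H1: μ < 6267 (one-sample t-test, left-tailed).
t = (x̄ − μ₀)/(s/√n) = (5904 − 6267)/(1058/√30) = -1.879
df = n − 1 = 29
p-value = P(T ≤ -1.879) ≈ 0.0351
Since p ≈ 0.0351 < α = 0.05, reject H0; the evidence is statistically significant.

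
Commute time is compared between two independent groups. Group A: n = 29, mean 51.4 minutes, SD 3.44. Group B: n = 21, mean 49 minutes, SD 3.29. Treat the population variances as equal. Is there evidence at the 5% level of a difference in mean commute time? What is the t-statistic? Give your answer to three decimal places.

Let group 1 = group A, group 2 = group B. H0: μ_1 = μ_2; H1: μ_1 ≠ μ_2 (two-sample pooled-variance t-test, two-sided).
s_p² = [(29−1)·3.44² + (21−1)·3.29²]/(29+21−2) = 11.413
t = (51.4 − 49)/√[11.413·(1/29 + 1/21)] = 2.479
df = n₁ + n₂ − 2 = 48
Two-sided p-value ≈ 0.017
Since p ≈ 0.017 < α = 0.05, reject H0; the evidence is statistically significant.

2.479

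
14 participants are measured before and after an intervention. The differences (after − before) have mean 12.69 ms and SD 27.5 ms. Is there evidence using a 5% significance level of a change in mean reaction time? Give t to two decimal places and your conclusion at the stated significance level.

t = 1.73; fail to reject H0

H0: μ_d = 0; H1: μ_d ≠ 0 (paired t-test on the differences, two-sided).
t = d̄/(s_d/√n) = 12.69/(27.5/√14) = 1.73
df = n − 1 = 13
Two-sided p-value ≈ 0.1079
Since p ≈ 0.1079 > α = 0.05, fail to reject H0; the data do not provide sufficient evidence against H0.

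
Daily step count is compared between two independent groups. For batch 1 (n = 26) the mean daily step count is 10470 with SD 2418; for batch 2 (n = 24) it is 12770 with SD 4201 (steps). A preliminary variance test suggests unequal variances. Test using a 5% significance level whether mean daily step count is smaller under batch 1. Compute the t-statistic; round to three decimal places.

Let group 1 = batch 1, group 2 = batch 2. H0: μ_1 = μ_2; H1: μ_1 < μ_2 (Welch's two-sample t-test, left-tailed).
t = (x̄_1 − x̄_2)/√(s_1²/n_1 + s_2²/n_2) = (10470 − 12770)/√(2418²/26 + 4201²/24) = -2.347
Welch–Satterthwaite df ≈ 36.11
p-value = P(T ≤ -2.347) ≈ 0.0123
Since p ≈ 0.0123 < α = 0.05, reject H0; the evidence is statistically significant.

-2.347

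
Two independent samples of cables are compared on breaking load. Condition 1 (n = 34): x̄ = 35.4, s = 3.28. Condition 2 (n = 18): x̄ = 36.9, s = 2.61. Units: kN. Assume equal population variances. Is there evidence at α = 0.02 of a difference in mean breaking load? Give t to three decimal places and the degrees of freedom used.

Let group 1 = condition 1, group 2 = condition 2. H0: μ_1 = μ_2; H1: μ_1 ≠ μ_2 (two-sample pooled-variance t-test, two-sided).
s_p² = [(34−1)·3.28² + (18−1)·2.61²]/(34+18−2) = 9.41666
t = (35.4 − 36.9)/√[9.41666·(1/34 + 1/18)] = -1.677
df = n₁ + n₂ − 2 = 50
Two-sided p-value ≈ 0.0998
Since p ≈ 0.0998 > α = 0.02, fail to reject H0; the evidence is not statistically significant.

t = -1.677, df = 50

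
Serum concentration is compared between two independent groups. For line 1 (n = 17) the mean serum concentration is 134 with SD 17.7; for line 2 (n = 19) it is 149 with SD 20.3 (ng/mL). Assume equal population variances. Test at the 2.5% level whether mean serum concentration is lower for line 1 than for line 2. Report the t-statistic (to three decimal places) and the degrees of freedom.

Let group 1 = line 1, group 2 = line 2. H0: μ_1 = μ_2; H1: μ_1 < μ_2 (two-sample pooled-variance t-test, left-tailed).
s_p² = [(17−1)·17.7² + (19−1)·20.3²]/(17+19−2) = 365.596
t = (134 − 149)/√[365.596·(1/17 + 1/19)] = -2.350
df = n₁ + n₂ − 2 = 34
p-value = P(T ≤ -2.350) ≈ 0.012
Since p ≈ 0.012 < α = 0.025, reject H0; the evidence is statistically significant.

t = -2.350, df = 34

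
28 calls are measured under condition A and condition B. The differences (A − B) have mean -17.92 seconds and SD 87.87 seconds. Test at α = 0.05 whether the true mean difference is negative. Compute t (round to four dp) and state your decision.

H0: μ_d = 0; H1: μ_d < 0 (paired t-test on the differences, left-tailed).
t = d̄/(s_d/√n) = -17.92/(87.87/√28) = -1.0791
df = n − 1 = 27
p-value = P(T ≤ -1.0791) ≈ 0.1450
Since p ≈ 0.1450 > α = 0.05, fail to reject H0; the evidence is not statistically significant.

t = -1.0791; fail to reject H0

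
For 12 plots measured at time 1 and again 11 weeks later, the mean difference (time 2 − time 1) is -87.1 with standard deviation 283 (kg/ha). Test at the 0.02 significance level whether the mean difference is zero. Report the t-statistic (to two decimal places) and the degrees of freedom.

H0: μ_d = 0; H1: μ_d ≠ 0 (paired t-test on the differences, two-sided).
t = d̄/(s_d/√n) = -87.1/(283/√12) = -1.07
df = n − 1 = 11
Two-sided p-value ≈ 0.309
Since p ≈ 0.309 > α = 0.02, fail to reject H0; the evidence is not statistically significant.

t = -1.07, df = 11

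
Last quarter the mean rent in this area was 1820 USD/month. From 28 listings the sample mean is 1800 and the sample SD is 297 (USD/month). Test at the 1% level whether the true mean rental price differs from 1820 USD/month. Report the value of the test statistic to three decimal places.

-0.356

H0: μ = 1820; H1: μ ≠ 1820 (one-sample t-test, two-sided).
t = (x̄ − μ₀)/(s/√n) = (1800 − 1820)/(297/√28) = -0.356
df = n − 1 = 27
Two-sided p-value ≈ 0.724
Since p ≈ 0.724 > α = 0.01, fail to reject H0; the evidence is not statistically significant.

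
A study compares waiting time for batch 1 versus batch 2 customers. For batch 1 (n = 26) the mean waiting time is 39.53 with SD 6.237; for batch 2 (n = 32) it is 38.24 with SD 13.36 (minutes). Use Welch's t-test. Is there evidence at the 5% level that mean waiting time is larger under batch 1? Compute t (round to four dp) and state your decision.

t = 0.4850; fail to reject H0

Let group 1 = batch 1, group 2 = batch 2. H0: μ_1 = μ_2; H1: μ_1 > μ_2 (Welch's two-sample t-test, right-tailed).
t = (x̄_1 − x̄_2)/√(s_1²/n_1 + s_2²/n_2) = (39.53 − 38.24)/√(6.237²/26 + 13.36²/32) = 0.4850
Welch–Satterthwaite df ≈ 45.78
p-value = P(T ≥ 0.4850) ≈ 0.315
Since p ≈ 0.315 > α = 0.05, fail to reject H0; the data do not provide sufficient evidence against H0.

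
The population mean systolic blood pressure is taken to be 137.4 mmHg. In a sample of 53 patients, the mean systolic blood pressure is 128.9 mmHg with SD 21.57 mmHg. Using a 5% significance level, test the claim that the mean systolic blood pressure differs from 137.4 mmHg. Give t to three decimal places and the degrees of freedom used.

H0: μ = 137.4; H1: μ ≠ 137.4 (one-sample t-test, two-sided).
t = (x̄ − μ₀)/(s/√n) = (128.9 − 137.4)/(21.57/√53) = -2.869
df = n − 1 = 52
Two-sided p-value ≈ 0.0059
Since p ≈ 0.0059 < α = 0.05, reject H0; the evidence is statistically significant.

t = -2.869, df = 52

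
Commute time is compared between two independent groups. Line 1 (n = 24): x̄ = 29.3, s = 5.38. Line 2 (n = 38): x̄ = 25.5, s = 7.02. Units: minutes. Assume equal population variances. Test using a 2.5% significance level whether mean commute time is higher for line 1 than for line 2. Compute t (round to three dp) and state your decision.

t = 2.263; reject H0

Let group 1 = line 1, group 2 = line 2. H0: μ_1 = μ_2; H1: μ_1 > μ_2 (two-sample pooled-variance t-test, right-tailed).
s_p² = [(24−1)·5.38² + (38−1)·7.02²]/(24+38−2) = 41.4849
t = (29.3 − 25.5)/√[41.4849·(1/24 + 1/38)] = 2.263
df = n₁ + n₂ − 2 = 60
p-value = P(T ≥ 2.263) ≈ 0.0136
Since p ≈ 0.0136 < α = 0.025, reject H0; the evidence is statistically significant.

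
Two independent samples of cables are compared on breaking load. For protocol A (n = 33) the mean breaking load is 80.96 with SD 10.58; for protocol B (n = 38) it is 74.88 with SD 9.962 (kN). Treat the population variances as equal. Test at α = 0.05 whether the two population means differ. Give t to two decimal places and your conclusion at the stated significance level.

Let group 1 = protocol A, group 2 = protocol B. H0: μ_1 = μ_2; H1: μ_1 ≠ μ_2 (two-sample pooled-variance t-test, two-sided).
s_p² = [(33−1)·10.58² + (38−1)·9.962²]/(33+38−2) = 105.129
t = (80.96 − 74.88)/√[105.129·(1/33 + 1/38)] = 2.49
df = n₁ + n₂ − 2 = 69
Two-sided p-value ≈ 0.0151
Since p ≈ 0.0151 < α = 0.05, reject H0; the data support H1.

t = 2.49; reject H0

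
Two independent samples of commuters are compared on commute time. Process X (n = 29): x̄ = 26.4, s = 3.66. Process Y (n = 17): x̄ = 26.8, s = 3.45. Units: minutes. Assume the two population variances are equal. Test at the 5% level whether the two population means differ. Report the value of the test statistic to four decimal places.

-0.3653

Let group 1 = process X, group 2 = process Y. H0: μ_1 = μ_2; H1: μ_1 ≠ μ_2 (two-sample pooled-variance t-test, two-sided).
s_p² = [(29−1)·3.66² + (17−1)·3.45²]/(29+17−2) = 12.8527
t = (26.4 − 26.8)/√[12.8527·(1/29 + 1/17)] = -0.3653
df = n₁ + n₂ − 2 = 44
Two-sided p-value ≈ 0.717
Since p ≈ 0.717 > α = 0.05, fail to reject H0; the evidence is not statistically significant.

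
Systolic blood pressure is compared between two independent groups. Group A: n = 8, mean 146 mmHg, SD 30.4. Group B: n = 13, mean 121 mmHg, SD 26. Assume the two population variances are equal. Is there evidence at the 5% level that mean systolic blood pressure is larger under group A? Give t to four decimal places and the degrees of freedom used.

t = 2.0083, df = 19

Let group 1 = group A, group 2 = group B. H0: μ_1 = μ_2; H1: μ_1 > μ_2 (two-sample pooled-variance t-test, right-tailed).
s_p² = [(8−1)·30.4² + (13−1)·26²]/(8+13−2) = 767.427
t = (146 − 121)/√[767.427·(1/8 + 1/13)] = 2.0083
df = n₁ + n₂ − 2 = 19
p-value = P(T ≥ 2.0083) ≈ 0.0295
Since p ≈ 0.0295 < α = 0.05, reject H0; the data support H1.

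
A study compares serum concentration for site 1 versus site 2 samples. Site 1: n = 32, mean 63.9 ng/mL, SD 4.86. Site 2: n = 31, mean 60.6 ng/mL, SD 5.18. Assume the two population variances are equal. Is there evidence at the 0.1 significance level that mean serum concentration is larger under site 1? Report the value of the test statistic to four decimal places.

2.6086

Let group 1 = site 1, group 2 = site 2. H0: μ_1 = μ_2; H1: μ_1 > μ_2 (two-sample pooled-variance t-test, right-tailed).
s_p² = [(32−1)·4.86² + (31−1)·5.18²]/(32+31−2) = 25.1997
t = (63.9 − 60.6)/√[25.1997·(1/32 + 1/31)] = 2.6086
df = n₁ + n₂ − 2 = 61
p-value = P(T ≥ 2.6086) ≈ 0.006
Since p ≈ 0.006 < α = 0.1, reject H0; the evidence is statistically significant.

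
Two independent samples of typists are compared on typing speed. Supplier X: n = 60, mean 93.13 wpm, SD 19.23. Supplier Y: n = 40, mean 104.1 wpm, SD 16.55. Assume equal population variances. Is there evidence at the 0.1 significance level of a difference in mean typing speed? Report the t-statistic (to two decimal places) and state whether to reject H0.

Let group 1 = supplier X, group 2 = supplier Y. H0: μ_1 = μ_2; H1: μ_1 ≠ μ_2 (two-sample pooled-variance t-test, two-sided).
s_p² = [(60−1)·19.23² + (40−1)·16.55²]/(60+40−2) = 331.632
t = (93.13 − 104.1)/√[331.632·(1/60 + 1/40)] = -2.95
df = n₁ + n₂ − 2 = 98
Two-sided p-value ≈ 0.0040
Since p ≈ 0.0040 < α = 0.1, reject H0; the data support H1.

t = -2.95; reject H0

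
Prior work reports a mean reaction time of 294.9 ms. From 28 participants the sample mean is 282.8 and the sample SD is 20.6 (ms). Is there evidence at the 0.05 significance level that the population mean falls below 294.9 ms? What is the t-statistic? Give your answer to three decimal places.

-3.108

H0: μ = 294.9; H1: μ < 294.9 (one-sample t-test, left-tailed).
t = (x̄ − μ₀)/(s/√n) = (282.8 − 294.9)/(20.6/√28) = -3.108
df = n − 1 = 27
p-value = P(T ≤ -3.108) ≈ 0.0022
Since p ≈ 0.0022 < α = 0.05, reject H0; the data support H1.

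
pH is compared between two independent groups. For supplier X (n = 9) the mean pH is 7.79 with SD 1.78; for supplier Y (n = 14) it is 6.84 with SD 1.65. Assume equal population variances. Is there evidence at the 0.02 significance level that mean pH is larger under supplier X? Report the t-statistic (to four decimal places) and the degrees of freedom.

Let group 1 = supplier X, group 2 = supplier Y. H0: μ_1 = μ_2; H1: μ_1 > μ_2 (two-sample pooled-variance t-test, right-tailed).
s_p² = [(9−1)·1.78² + (14−1)·1.65²]/(9+14−2) = 2.89237
t = (7.79 − 6.84)/√[2.89237·(1/9 + 1/14)] = 1.3074
df = n₁ + n₂ − 2 = 21
p-value = P(T ≥ 1.3074) ≈ 0.1026
Since p ≈ 0.1026 > α = 0.02, fail to reject H0; the evidence is not statistically significant.

t = 1.3074, df = 21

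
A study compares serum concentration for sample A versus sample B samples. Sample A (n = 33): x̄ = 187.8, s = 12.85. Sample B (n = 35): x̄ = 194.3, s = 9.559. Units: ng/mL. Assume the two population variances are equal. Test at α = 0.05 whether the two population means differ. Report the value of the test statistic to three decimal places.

Let group 1 = sample A, group 2 = sample B. H0: μ_1 = μ_2; H1: μ_1 ≠ μ_2 (two-sample pooled-variance t-test, two-sided).
s_p² = [(33−1)·12.85² + (35−1)·9.559²]/(33+35−2) = 127.131
t = (187.8 − 194.3)/√[127.131·(1/33 + 1/35)] = -2.376
df = n₁ + n₂ − 2 = 66
Two-sided p-value ≈ 0.0204
Since p ≈ 0.0204 < α = 0.05, reject H0; the evidence is statistically significant.

-2.376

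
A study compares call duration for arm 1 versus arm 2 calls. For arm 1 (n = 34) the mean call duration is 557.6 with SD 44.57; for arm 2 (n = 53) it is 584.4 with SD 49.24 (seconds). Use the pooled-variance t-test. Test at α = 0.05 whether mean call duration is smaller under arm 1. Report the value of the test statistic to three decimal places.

Let group 1 = arm 1, group 2 = arm 2. H0: μ_1 = μ_2; H1: μ_1 < μ_2 (two-sample pooled-variance t-test, left-tailed).
s_p² = [(34−1)·44.57² + (53−1)·49.24²]/(34+53−2) = 2254.49
t = (557.6 − 584.4)/√[2254.49·(1/34 + 1/53)] = -2.569
df = n₁ + n₂ − 2 = 85
p-value = P(T ≤ -2.569) ≈ 0.006
Since p ≈ 0.006 < α = 0.05, reject H0; the data support H1.

-2.569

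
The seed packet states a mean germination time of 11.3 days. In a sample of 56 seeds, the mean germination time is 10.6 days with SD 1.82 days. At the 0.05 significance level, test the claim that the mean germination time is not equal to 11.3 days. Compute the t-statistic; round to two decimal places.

H0: μ = 11.3; H1: μ ≠ 11.3 (one-sample t-test, two-sided).
t = (x̄ − μ₀)/(s/√n) = (10.6 − 11.3)/(1.82/√56) = -2.88
df = n − 1 = 55
Two-sided p-value ≈ 0.0057
Since p ≈ 0.0057 < α = 0.05, reject H0; the data support H1.

-2.88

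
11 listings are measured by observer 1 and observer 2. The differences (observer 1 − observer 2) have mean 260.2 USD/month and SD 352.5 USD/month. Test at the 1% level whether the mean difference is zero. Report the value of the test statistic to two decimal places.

H0: μ_d = 0; H1: μ_d ≠ 0 (paired t-test on the differences, two-sided).
t = d̄/(s_d/√n) = 260.2/(352.5/√11) = 2.45
df = n − 1 = 10
Two-sided p-value ≈ 0.0344
Since p ≈ 0.0344 > α = 0.01, fail to reject H0; the data do not provide sufficient evidence against H0.

2.45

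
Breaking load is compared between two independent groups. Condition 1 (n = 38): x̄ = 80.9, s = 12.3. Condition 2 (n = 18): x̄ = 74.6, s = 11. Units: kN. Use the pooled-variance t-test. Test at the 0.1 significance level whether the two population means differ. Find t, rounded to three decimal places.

Let group 1 = condition 1, group 2 = condition 2. H0: μ_1 = μ_2; H1: μ_1 ≠ μ_2 (two-sample pooled-variance t-test, two-sided).
s_p² = [(38−1)·12.3² + (18−1)·11²]/(38+18−2) = 141.754
t = (80.9 − 74.6)/√[141.754·(1/38 + 1/18)] = 1.849
df = n₁ + n₂ − 2 = 54
Two-sided p-value ≈ 0.0699
Since p ≈ 0.0699 < α = 0.1, reject H0; the data support H1.

1.849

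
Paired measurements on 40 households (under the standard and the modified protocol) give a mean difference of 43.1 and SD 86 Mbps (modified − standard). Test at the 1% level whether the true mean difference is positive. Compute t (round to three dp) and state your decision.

t = 3.170; reject H0

H0: μ_d = 0; H1: μ_d > 0 (paired t-test on the differences, right-tailed).
t = d̄/(s_d/√n) = 43.1/(86/√40) = 3.170
df = n − 1 = 39
p-value = P(T ≥ 3.170) ≈ 0.001
Since p ≈ 0.001 < α = 0.01, reject H0; the data support H1.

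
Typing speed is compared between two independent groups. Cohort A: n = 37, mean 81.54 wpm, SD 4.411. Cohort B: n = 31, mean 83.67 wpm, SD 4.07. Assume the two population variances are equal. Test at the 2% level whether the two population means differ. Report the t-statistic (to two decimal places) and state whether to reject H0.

t = -2.05; fail to reject H0

Let group 1 = cohort A, group 2 = cohort B. H0: μ_1 = μ_2; H1: μ_1 ≠ μ_2 (two-sample pooled-variance t-test, two-sided).
s_p² = [(37−1)·4.411² + (31−1)·4.07²]/(37+31−2) = 18.1424
t = (81.54 − 83.67)/√[18.1424·(1/37 + 1/31)] = -2.05
df = n₁ + n₂ − 2 = 66
Two-sided p-value ≈ 0.0440
Since p ≈ 0.0440 > α = 0.02, fail to reject H0; the evidence is not statistically significant.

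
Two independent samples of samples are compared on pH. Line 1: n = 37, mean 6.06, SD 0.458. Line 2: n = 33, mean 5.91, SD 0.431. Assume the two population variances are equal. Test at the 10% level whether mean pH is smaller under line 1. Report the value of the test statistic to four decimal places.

1.4062

Let group 1 = line 1, group 2 = line 2. H0: μ_1 = μ_2; H1: μ_1 < μ_2 (two-sample pooled-variance t-test, left-tailed).
s_p² = [(37−1)·0.458² + (33−1)·0.431²]/(37+33−2) = 0.198468
t = (6.06 − 5.91)/√[0.198468·(1/37 + 1/33)] = 1.4062
df = n₁ + n₂ − 2 = 68
p-value = P(T ≤ 1.4062) ≈ 0.918
Since p ≈ 0.918 > α = 0.1, fail to reject H0; the evidence is not statistically significant.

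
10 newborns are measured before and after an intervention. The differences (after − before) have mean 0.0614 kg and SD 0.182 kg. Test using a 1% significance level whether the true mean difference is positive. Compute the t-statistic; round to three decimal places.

H0: μ_d = 0; H1: μ_d > 0 (paired t-test on the differences, right-tailed).
t = d̄/(s_d/√n) = 0.0614/(0.182/√10) = 1.067
df = n − 1 = 9
p-value = P(T ≥ 1.067) ≈ 0.1569
Since p ≈ 0.1569 > α = 0.01, fail to reject H0; the evidence is not statistically significant.

1.067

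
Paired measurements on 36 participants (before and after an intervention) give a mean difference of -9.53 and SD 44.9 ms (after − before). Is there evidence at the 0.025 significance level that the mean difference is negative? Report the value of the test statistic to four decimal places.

H0: μ_d = 0; H1: μ_d < 0 (paired t-test on the differences, left-tailed).
t = d̄/(s_d/√n) = -9.53/(44.9/√36) = -1.2735
df = n − 1 = 35
p-value = P(T ≤ -1.2735) ≈ 0.1056
Since p ≈ 0.1056 > α = 0.025, fail to reject H0; the evidence is not statistically significant.

-1.2735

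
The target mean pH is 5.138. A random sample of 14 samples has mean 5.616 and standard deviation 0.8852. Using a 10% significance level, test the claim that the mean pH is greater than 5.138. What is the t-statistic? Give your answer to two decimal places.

2.02

H0: μ = 5.138; H1: μ > 5.138 (one-sample t-test, right-tailed).
t = (x̄ − μ₀)/(s/√n) = (5.616 − 5.138)/(0.8852/√14) = 2.02
df = n − 1 = 13
p-value = P(T ≥ 2.02) ≈ 0.0322
Since p ≈ 0.0322 < α = 0.1, reject H0; the evidence is statistically significant.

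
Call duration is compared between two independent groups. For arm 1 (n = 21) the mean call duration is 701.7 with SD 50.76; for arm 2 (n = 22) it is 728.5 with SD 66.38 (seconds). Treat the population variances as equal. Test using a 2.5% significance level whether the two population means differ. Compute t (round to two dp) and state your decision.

Let group 1 = arm 1, group 2 = arm 2. H0: μ_1 = μ_2; H1: μ_1 ≠ μ_2 (two-sample pooled-variance t-test, two-sided).
s_p² = [(21−1)·50.76² + (22−1)·66.38²]/(21+22−2) = 3513.75
t = (701.7 − 728.5)/√[3513.75·(1/21 + 1/22)] = -1.48
df = n₁ + n₂ − 2 = 41
Two-sided p-value ≈ 0.146
Since p ≈ 0.146 > α = 0.025, fail to reject H0; the data do not provide sufficient evidence against H0.

t = -1.48; fail to reject H0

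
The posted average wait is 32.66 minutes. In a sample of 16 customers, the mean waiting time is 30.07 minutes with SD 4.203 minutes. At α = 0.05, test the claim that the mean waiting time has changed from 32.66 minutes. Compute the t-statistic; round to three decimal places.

-2.465

H0: μ = 32.66; H1: μ ≠ 32.66 (one-sample t-test, two-sided).
t = (x̄ − μ₀)/(s/√n) = (30.07 − 32.66)/(4.203/√16) = -2.465
df = n − 1 = 15
Two-sided p-value ≈ 0.026
Since p ≈ 0.026 < α = 0.05, reject H0; the evidence is statistically significant.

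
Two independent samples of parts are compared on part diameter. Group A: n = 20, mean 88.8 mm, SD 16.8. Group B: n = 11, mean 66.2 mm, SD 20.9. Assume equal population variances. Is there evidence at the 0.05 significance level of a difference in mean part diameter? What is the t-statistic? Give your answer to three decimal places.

3.287

Let group 1 = group A, group 2 = group B. H0: μ_1 = μ_2; H1: μ_1 ≠ μ_2 (two-sample pooled-variance t-test, two-sided).
s_p² = [(20−1)·16.8² + (11−1)·20.9²]/(20+11−2) = 335.54
t = (88.8 − 66.2)/√[335.54·(1/20 + 1/11)] = 3.287
df = n₁ + n₂ − 2 = 29
Two-sided p-value ≈ 0.003
Since p ≈ 0.003 < α = 0.05, reject H0; the evidence is statistically significant.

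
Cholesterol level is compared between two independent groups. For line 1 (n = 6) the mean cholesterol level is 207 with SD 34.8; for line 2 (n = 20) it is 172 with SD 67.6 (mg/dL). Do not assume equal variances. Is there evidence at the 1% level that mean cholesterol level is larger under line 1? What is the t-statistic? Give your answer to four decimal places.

Let group 1 = line 1, group 2 = line 2. H0: μ_1 = μ_2; H1: μ_1 > μ_2 (Welch's two-sample t-test, right-tailed).
t = (x̄_1 − x̄_2)/√(s_1²/n_1 + s_2²/n_2) = (207 − 172)/√(34.8²/6 + 67.6²/20) = 1.6872
Welch–Satterthwaite df ≈ 17.00
p-value = P(T ≥ 1.6872) ≈ 0.0549
Since p ≈ 0.0549 > α = 0.01, fail to reject H0; the evidence is not statistically significant.

1.6872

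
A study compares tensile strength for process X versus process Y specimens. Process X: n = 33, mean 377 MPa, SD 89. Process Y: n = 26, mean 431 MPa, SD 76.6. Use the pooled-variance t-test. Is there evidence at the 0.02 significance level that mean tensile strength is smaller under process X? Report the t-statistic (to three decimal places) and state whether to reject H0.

t = -2.458; reject H0

Let group 1 = process X, group 2 = process Y. H0: μ_1 = μ_2; H1: μ_1 < μ_2 (two-sample pooled-variance t-test, left-tailed).
s_p² = [(33−1)·89² + (26−1)·76.6²]/(33+26−2) = 7020.37
t = (377 − 431)/√[7020.37·(1/33 + 1/26)] = -2.458
df = n₁ + n₂ − 2 = 57
p-value = P(T ≤ -2.458) ≈ 0.0085
Since p ≈ 0.0085 < α = 0.02, reject H0; the data support H1.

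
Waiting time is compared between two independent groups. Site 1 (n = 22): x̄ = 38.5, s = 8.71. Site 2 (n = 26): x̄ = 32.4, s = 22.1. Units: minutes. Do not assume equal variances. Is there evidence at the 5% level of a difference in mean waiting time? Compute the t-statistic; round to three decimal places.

Let group 1 = site 1, group 2 = site 2. H0: μ_1 = μ_2; H1: μ_1 ≠ μ_2 (Welch's two-sample t-test, two-sided).
t = (x̄_1 − x̄_2)/√(s_1²/n_1 + s_2²/n_2) = (38.5 − 32.4)/√(8.71²/22 + 22.1²/26) = 1.294
Welch–Satterthwaite df ≈ 33.67
Two-sided p-value ≈ 0.2046
Since p ≈ 0.2046 > α = 0.05, fail to reject H0; the data do not provide sufficient evidence against H0.

1.294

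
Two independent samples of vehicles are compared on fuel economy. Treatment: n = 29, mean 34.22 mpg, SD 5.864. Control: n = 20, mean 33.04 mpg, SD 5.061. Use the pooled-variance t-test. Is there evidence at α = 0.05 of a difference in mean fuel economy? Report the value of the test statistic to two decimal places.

Let group 1 = treatment, group 2 = control. H0: μ_1 = μ_2; H1: μ_1 ≠ μ_2 (two-sample pooled-variance t-test, two-sided).
s_p² = [(29−1)·5.864² + (20−1)·5.061²]/(29+20−2) = 30.8401
t = (34.22 − 33.04)/√[30.8401·(1/29 + 1/20)] = 0.73
df = n₁ + n₂ − 2 = 47
Two-sided p-value ≈ 0.468
Since p ≈ 0.468 > α = 0.05, fail to reject H0; the evidence is not statistically significant.

0.73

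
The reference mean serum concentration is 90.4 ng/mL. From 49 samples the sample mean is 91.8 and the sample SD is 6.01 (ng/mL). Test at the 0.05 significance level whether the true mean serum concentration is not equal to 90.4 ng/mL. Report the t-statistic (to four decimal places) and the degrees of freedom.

t = 1.6306, df = 48

H0: μ = 90.4; H1: μ ≠ 90.4 (one-sample t-test, two-sided).
t = (x̄ − μ₀)/(s/√n) = (91.8 − 90.4)/(6.01/√49) = 1.6306
df = n − 1 = 48
Two-sided p-value ≈ 0.110
Since p ≈ 0.110 > α = 0.05, fail to reject H0; the data do not provide sufficient evidence against H0.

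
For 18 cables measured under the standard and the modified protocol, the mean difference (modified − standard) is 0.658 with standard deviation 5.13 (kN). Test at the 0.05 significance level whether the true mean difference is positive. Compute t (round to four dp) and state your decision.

t = 0.5442; fail to reject H0

H0: μ_d = 0; H1: μ_d > 0 (paired t-test on the differences, right-tailed).
t = d̄/(s_d/√n) = 0.658/(5.13/√18) = 0.5442
df = n − 1 = 17
p-value = P(T ≥ 0.5442) ≈ 0.2967
Since p ≈ 0.2967 > α = 0.05, fail to reject H0; the evidence is not statistically significant.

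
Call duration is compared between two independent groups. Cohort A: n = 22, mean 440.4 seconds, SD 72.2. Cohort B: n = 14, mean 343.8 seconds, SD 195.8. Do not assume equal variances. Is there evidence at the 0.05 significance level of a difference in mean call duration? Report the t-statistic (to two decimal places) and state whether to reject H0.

t = 1.77; fail to reject H0

Let group 1 = cohort A, group 2 = cohort B. H0: μ_1 = μ_2; H1: μ_1 ≠ μ_2 (Welch's two-sample t-test, two-sided).
t = (x̄_1 − x̄_2)/√(s_1²/n_1 + s_2²/n_2) = (440.4 − 343.8)/√(72.2²/22 + 195.8²/14) = 1.77
Welch–Satterthwaite df ≈ 15.28
Two-sided p-value ≈ 0.0965
Since p ≈ 0.0965 > α = 0.05, fail to reject H0; the evidence is not statistically significant.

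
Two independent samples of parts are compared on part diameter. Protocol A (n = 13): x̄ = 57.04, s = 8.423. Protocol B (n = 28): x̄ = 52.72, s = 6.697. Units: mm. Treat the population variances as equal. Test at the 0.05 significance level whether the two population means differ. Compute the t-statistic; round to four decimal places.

1.7701

Let group 1 = protocol A, group 2 = protocol B. H0: μ_1 = μ_2; H1: μ_1 ≠ μ_2 (two-sample pooled-variance t-test, two-sided).
s_p² = [(13−1)·8.423² + (28−1)·6.697²]/(13+28−2) = 52.8797
t = (57.04 − 52.72)/√[52.8797·(1/13 + 1/28)] = 1.7701
df = n₁ + n₂ − 2 = 39
Two-sided p-value ≈ 0.085
Since p ≈ 0.085 > α = 0.05, fail to reject H0; the data do not provide sufficient evidence against H0.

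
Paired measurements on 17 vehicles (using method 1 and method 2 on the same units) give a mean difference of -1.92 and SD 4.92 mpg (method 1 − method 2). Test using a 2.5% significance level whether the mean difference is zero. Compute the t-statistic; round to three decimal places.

-1.609

H0: μ_d = 0; H1: μ_d ≠ 0 (paired t-test on the differences, two-sided).
t = d̄/(s_d/√n) = -1.92/(4.92/√17) = -1.609
df = n − 1 = 16
Two-sided p-value ≈ 0.1272
Since p ≈ 0.1272 > α = 0.025, fail to reject H0; the data do not provide sufficient evidence against H0.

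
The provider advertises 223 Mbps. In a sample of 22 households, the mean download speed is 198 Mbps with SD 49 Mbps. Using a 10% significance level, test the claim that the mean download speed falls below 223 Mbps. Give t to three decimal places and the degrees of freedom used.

H0: μ = 223; H1: μ < 223 (one-sample t-test, left-tailed).
t = (x̄ − μ₀)/(s/√n) = (198 − 223)/(49/√22) = -2.393
df = n − 1 = 21
p-value = P(T ≤ -2.393) ≈ 0.0131
Since p ≈ 0.0131 < α = 0.1, reject H0; the data support H1.

t = -2.393, df = 21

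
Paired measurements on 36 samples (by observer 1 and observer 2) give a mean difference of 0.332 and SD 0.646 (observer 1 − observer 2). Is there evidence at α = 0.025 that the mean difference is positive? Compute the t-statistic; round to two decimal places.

H0: μ_d = 0; H1: μ_d > 0 (paired t-test on the differences, right-tailed).
t = d̄/(s_d/√n) = 0.332/(0.646/√36) = 3.08
df = n − 1 = 35
p-value = P(T ≥ 3.08) ≈ 0.0020
Since p ≈ 0.0020 < α = 0.025, reject H0; the evidence is statistically significant.

3.08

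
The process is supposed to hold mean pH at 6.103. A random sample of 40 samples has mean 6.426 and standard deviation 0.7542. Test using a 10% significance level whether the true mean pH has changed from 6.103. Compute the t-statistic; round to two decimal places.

2.71

H0: μ = 6.103; H1: μ ≠ 6.103 (one-sample t-test, two-sided).
t = (x̄ − μ₀)/(s/√n) = (6.426 − 6.103)/(0.7542/√40) = 2.71
df = n − 1 = 39
Two-sided p-value ≈ 0.010
Since p ≈ 0.010 < α = 0.1, reject H0; the evidence is statistically significant.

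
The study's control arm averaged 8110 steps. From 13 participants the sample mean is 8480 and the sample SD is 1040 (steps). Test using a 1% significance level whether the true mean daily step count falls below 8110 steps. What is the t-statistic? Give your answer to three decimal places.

H0: μ = 8110; H1: μ < 8110 (one-sample t-test, left-tailed).
t = (x̄ − μ₀)/(s/√n) = (8480 − 8110)/(1040/√13) = 1.283
df = n − 1 = 12
p-value = P(T ≤ 1.283) ≈ 0.8881
Since p ≈ 0.8881 > α = 0.01, fail to reject H0; the data do not provide sufficient evidence against H0.

1.283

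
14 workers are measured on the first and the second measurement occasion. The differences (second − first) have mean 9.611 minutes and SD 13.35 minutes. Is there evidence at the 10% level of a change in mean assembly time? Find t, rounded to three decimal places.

2.694

H0: μ_d = 0; H1: μ_d ≠ 0 (paired t-test on the differences, two-sided).
t = d̄/(s_d/√n) = 9.611/(13.35/√14) = 2.694
df = n − 1 = 13
Two-sided p-value ≈ 0.0184
Since p ≈ 0.0184 < α = 0.1, reject H0; the evidence is statistically significant.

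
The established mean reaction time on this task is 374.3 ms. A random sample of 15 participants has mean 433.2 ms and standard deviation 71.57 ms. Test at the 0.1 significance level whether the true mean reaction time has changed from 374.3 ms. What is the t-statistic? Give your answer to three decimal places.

3.187

H0: μ = 374.3; H1: μ ≠ 374.3 (one-sample t-test, two-sided).
t = (x̄ − μ₀)/(s/√n) = (433.2 − 374.3)/(71.57/√15) = 3.187
df = n − 1 = 14
Two-sided p-value ≈ 0.0066
Since p ≈ 0.0066 < α = 0.1, reject H0; the data support H1.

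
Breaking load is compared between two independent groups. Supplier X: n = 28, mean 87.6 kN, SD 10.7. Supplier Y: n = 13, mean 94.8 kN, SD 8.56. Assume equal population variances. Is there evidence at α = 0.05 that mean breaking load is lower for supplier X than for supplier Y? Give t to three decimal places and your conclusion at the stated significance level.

t = -2.126; reject H0

Let group 1 = supplier X, group 2 = supplier Y. H0: μ_1 = μ_2; H1: μ_1 < μ_2 (two-sample pooled-variance t-test, left-tailed).
s_p² = [(28−1)·10.7² + (13−1)·8.56²]/(28+13−2) = 101.808
t = (87.6 − 94.8)/√[101.808·(1/28 + 1/13)] = -2.126
df = n₁ + n₂ − 2 = 39
p-value = P(T ≤ -2.126) ≈ 0.0199
Since p ≈ 0.0199 < α = 0.05, reject H0; the data support H1.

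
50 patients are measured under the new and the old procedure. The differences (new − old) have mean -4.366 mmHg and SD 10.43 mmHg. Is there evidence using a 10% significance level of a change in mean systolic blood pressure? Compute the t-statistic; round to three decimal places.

-2.960

H0: μ_d = 0; H1: μ_d ≠ 0 (paired t-test on the differences, two-sided).
t = d̄/(s_d/√n) = -4.366/(10.43/√50) = -2.960
df = n − 1 = 49
Two-sided p-value ≈ 0.0047
Since p ≈ 0.0047 < α = 0.1, reject H0; the data support H1.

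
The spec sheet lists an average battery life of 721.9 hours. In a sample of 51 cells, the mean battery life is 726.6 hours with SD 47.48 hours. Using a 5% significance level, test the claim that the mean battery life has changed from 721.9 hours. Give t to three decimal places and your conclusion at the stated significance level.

t = 0.707; fail to reject H0

H0: μ = 721.9; H1: μ ≠ 721.9 (one-sample t-test, two-sided).
t = (x̄ − μ₀)/(s/√n) = (726.6 − 721.9)/(47.48/√51) = 0.707
df = n − 1 = 50
Two-sided p-value ≈ 0.4829
Since p ≈ 0.4829 > α = 0.05, fail to reject H0; the data do not provide sufficient evidence against H0.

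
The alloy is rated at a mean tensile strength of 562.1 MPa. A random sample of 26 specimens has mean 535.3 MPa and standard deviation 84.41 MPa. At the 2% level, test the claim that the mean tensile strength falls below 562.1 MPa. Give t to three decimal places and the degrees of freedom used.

H0: μ = 562.1; H1: μ < 562.1 (one-sample t-test, left-tailed).
t = (x̄ − μ₀)/(s/√n) = (535.3 − 562.1)/(84.41/√26) = -1.619
df = n − 1 = 25
p-value = P(T ≤ -1.619) ≈ 0.0590
Since p ≈ 0.0590 > α = 0.02, fail to reject H0; the evidence is not statistically significant.

t = -1.619, df = 25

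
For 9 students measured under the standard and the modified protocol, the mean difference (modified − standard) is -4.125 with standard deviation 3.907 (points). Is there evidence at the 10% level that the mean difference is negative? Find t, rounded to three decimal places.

-3.167

H0: μ_d = 0; H1: μ_d < 0 (paired t-test on the differences, left-tailed).
t = d̄/(s_d/√n) = -4.125/(3.907/√9) = -3.167
df = n − 1 = 8
p-value = P(T ≤ -3.167) ≈ 0.007
Since p ≈ 0.007 < α = 0.1, reject H0; the evidence is statistically significant.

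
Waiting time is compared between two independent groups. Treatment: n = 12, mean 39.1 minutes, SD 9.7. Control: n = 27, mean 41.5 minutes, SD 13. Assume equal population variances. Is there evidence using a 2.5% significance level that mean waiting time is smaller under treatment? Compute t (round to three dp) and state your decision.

Let group 1 = treatment, group 2 = control. H0: μ_1 = μ_2; H1: μ_1 < μ_2 (two-sample pooled-variance t-test, left-tailed).
s_p² = [(12−1)·9.7² + (27−1)·13²]/(12+27−2) = 146.729
t = (39.1 − 41.5)/√[146.729·(1/12 + 1/27)] = -0.571
df = n₁ + n₂ − 2 = 37
p-value = P(T ≤ -0.571) ≈ 0.2857
Since p ≈ 0.2857 > α = 0.025, fail to reject H0; the evidence is not statistically significant.

t = -0.571; fail to reject H0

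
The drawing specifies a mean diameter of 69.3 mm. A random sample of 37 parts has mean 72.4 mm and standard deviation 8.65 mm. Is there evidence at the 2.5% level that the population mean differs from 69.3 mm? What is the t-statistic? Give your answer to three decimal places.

H0: μ = 69.3; H1: μ ≠ 69.3 (one-sample t-test, two-sided).
t = (x̄ − μ₀)/(s/√n) = (72.4 − 69.3)/(8.65/√37) = 2.180
df = n − 1 = 36
Two-sided p-value ≈ 0.036
Since p ≈ 0.036 > α = 0.025, fail to reject H0; the data do not provide sufficient evidence against H0.

2.180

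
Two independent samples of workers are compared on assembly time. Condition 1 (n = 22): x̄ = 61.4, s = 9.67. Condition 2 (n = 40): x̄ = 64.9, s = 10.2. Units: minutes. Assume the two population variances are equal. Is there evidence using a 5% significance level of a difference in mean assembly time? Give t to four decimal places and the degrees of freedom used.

Let group 1 = condition 1, group 2 = condition 2. H0: μ_1 = μ_2; H1: μ_1 ≠ μ_2 (two-sample pooled-variance t-test, two-sided).
s_p² = [(22−1)·9.67² + (40−1)·10.2²]/(22+40−2) = 100.354
t = (61.4 − 64.9)/√[100.354·(1/22 + 1/40)] = -1.3163
df = n₁ + n₂ − 2 = 60
Two-sided p-value ≈ 0.193
Since p ≈ 0.193 > α = 0.05, fail to reject H0; the data do not provide sufficient evidence against H0.

t = -1.3163, df = 60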